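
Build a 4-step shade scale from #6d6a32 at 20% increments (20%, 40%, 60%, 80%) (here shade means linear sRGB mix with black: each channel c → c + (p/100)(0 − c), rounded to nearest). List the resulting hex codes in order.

#575528, #41401e, #2c2a14, #16150a

#6d6a32 is rgb(109, 106, 50).
20%: (109 − 21.8 = 87.2→87, 106 − 21.2 = 84.8→85, 50 − 10 = 40→40) → #575528
40%: (109 − 43.6 = 65.4→65, 106 − 42.4 = 63.6→64, 50 − 20 = 30→30) → #41401e
60%: (109 − 65.4 = 43.6→44, 106 − 63.6 = 42.4→42, 50 − 30 = 20→20) → #2c2a14
80%: (109 − 87.2 = 21.8→22, 106 − 84.8 = 21.2→21, 50 − 40 = 10→10) → #16150a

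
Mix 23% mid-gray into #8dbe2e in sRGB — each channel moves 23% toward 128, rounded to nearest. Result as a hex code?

#8dbe2e is rgb(141, 190, 46).
A 23% tone moves each channel 23% toward 128:
  R: 141 + 0.23×(128−141) = 141 − 2.99 = 138.01 → 138
  G: 190 + 0.23×(128−190) = 190 − 14.26 = 175.74 → 176
  B: 46 + 18.86 = 64.86 → 65
rgb(138, 176, 65) = #8ab041.

#8ab041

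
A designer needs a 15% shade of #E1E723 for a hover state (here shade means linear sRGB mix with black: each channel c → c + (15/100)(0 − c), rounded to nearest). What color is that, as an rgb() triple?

#E1E723 is rgb(225, 231, 35).
Per channel, c → c + 0.15(0 − c):
  R: 225 − 33.75 = 191.25 → 191
  G: 231 + 0.15×(0−231) = 231 − 34.65 = 196.35 → 196
  B: 35 + 0.15×(0−35) = 35 − 5.25 = 29.75 → 30

rgb(191, 196, 30)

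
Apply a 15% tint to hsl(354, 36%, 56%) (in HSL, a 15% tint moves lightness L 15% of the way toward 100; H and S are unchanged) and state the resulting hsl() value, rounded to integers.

hsl(354, 36%, 63%)

L moves 15% from 56 toward 100: 56 + 6.6 = 62.6 → 63.
H and S are unchanged.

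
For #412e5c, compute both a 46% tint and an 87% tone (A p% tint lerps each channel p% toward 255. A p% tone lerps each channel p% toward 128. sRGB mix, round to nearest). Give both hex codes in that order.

#988ea7, #78757b

#412e5c is rgb(65, 46, 92).
46% tint:
  R: 65 + 0.46×(255−65) = 65 + 87.4 = 152.4 → 152
  G: 46 + 0.46×(255−46) = 46 + 96.14 = 142.14 → 142
  B: 92 + 0.46×(255−92) = 92 + 74.98 = 166.98 → 167
  → #988ea7
87% tone:
  R: 65 + 0.87×(128−65) = 65 + 54.81 = 119.81 → 120
  G: 46 + 0.87×(128−46) = 46 + 71.34 = 117.34 → 117
  B: 92 + 31.32 = 123.32 → 123
  → #78757b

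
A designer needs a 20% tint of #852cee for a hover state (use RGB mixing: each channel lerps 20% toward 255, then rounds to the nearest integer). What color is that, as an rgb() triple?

rgb(157, 86, 241)

#852cee is rgb(133, 44, 238).
A 20% tint moves each channel 20% toward 255:
  R: 133 + 0.2×(255−133) = 133 + 24.4 = 157.4 → 157
  G: 44 + 42.2 = 86.2 → 86
  B: 238 + 0.2×(255−238) = 238 + 3.4 = 241.4 → 241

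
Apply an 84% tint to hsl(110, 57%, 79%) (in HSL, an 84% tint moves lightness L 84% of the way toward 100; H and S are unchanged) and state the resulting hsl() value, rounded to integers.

L moves 84% from 79 toward 100: 79 + 17.64 = 96.64 → 97.
H and S are unchanged.

hsl(110, 57%, 97%)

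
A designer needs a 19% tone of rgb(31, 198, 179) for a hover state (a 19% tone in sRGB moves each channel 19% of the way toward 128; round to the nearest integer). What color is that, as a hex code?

Lerp each channel 19% toward 128:
  R: 31 + 0.19×(128−31) = 31 + 18.43 = 49.43 → 49
  G: 198 − 13.3 = 184.7 → 185
  B: 179 − 9.69 = 169.31 → 169
rgb(49, 185, 169) = #31b9a9.

#31b9a9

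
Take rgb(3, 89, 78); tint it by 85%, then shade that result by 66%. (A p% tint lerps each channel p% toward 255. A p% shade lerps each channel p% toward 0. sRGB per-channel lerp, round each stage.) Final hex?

An 85% tint moves each channel 85% toward 255:
  R: 3 + 0.85×(255−3) = 3 + 214.2 = 217.2 → 217
  G: 89 + 0.85×(255−89) = 89 + 141.1 = 230.1 → 230
  B: 78 + 150.45 = 228.45 → 228
After the tint: rgb(217, 230, 228) = #d9e6e4.
Lerp each channel 66% toward 0:
  R: 217 + 0.66×(0−217) = 217 − 143.22 = 73.78 → 74
  G: 230 − 151.8 = 78.2 → 78
  B: 228 − 150.48 = 77.52 → 78
rgb(74, 78, 78) = #4a4e4e.

#4a4e4e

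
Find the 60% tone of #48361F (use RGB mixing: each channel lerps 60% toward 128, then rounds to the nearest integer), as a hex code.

#48361F is rgb(72, 54, 31).
A 60% tone moves each channel 60% toward 128:
  R: 72 + 33.6 = 105.6 → 106
  G: 54 + 44.4 = 98.4 → 98
  B: 31 + 58.2 = 89.2 → 89
rgb(106, 98, 89) = #6A6259.

#6A6259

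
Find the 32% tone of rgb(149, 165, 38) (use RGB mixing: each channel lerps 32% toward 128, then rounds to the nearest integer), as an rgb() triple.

rgb(142, 153, 67)

A 32% tone moves each channel 32% toward 128:
  R: 149 − 6.72 = 142.28 → 142
  G: 165 + 0.32×(128−165) = 165 − 11.84 = 153.16 → 153
  B: 38 + 28.8 = 66.8 → 67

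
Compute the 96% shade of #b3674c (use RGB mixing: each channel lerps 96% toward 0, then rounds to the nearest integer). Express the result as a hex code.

#070403

#b3674c is rgb(179, 103, 76).
Lerp each channel 96% toward 0:
  R: 179 + 0.96×(0−179) = 179 − 171.84 = 7.16 → 7
  G: 103 + 0.96×(0−103) = 103 − 98.88 = 4.12 → 4
  B: 76 − 72.96 = 3.04 → 3
rgb(7, 4, 3) = #070403.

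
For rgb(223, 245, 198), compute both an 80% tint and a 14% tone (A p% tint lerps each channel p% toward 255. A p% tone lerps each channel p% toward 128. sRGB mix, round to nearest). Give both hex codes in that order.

#F9FDF4, #D2E5BC

80% tint:
  R: 223 + 0.8×(255−223) = 223 + 25.6 = 248.6 → 249
  G: 245 + 8 = 253 → 253
  B: 198 + 0.8×(255−198) = 198 + 45.6 = 243.6 → 244
  → #F9FDF4
14% tone:
  R: 223 + 0.14×(128−223) = 223 − 13.3 = 209.7 → 210
  G: 245 + 0.14×(128−245) = 245 − 16.38 = 228.62 → 229
  B: 198 − 9.8 = 188.2 → 188
  → #D2E5BC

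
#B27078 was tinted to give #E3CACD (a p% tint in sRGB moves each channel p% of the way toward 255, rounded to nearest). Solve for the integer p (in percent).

63%

#B27078 is rgb(178, 112, 120); #E3CACD is rgb(227, 202, 205).
On the G channel (widest range): 202 ≈ 112 + (p/100)(255 − 112), so p ≈ 100×(202 − 112)/(255 − 112) = 9000/143 = 62.94.
p = 63 reproduces all three channels after rounding.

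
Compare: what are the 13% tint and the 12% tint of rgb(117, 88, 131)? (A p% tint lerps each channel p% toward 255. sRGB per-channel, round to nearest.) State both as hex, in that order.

13% tint:
  R: 117 + 0.13×(255−117) = 117 + 17.94 = 134.94 → 135
  G: 88 + 21.71 = 109.71 → 110
  B: 131 + 16.12 = 147.12 → 147
  → #876E93
12% tint:
  R: 117 + 0.12×(255−117) = 117 + 16.56 = 133.56 → 134
  G: 88 + 20.04 = 108.04 → 108
  B: 131 + 0.12×(255−131) = 131 + 14.88 = 145.88 → 146
  → #866C92

#876E93, #866C92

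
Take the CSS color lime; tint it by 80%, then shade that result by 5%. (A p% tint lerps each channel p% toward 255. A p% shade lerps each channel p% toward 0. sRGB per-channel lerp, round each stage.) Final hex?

CSS lime is rgb(0, 255, 0).
Per channel, c → c + 0.8(255 − c):
  R: 0 + 0.8×(255−0) = 0 + 204 = 204 → 204
  G: 255 + 0.8×(255−255) = 255 + 0 = 255 → 255
  B: 0 + 0.8×(255−0) = 0 + 204 = 204 → 204
After the tint: rgb(204, 255, 204) = #ccffcc.
Lerp each channel 5% toward 0:
  R: 204 + 0.05×(0−204) = 204 − 10.2 = 193.8 → 194
  G: 255 + 0.05×(0−255) = 255 − 12.75 = 242.25 → 242
  B: 204 − 10.2 = 193.8 → 194
rgb(194, 242, 194) = #c2f2c2.

#c2f2c2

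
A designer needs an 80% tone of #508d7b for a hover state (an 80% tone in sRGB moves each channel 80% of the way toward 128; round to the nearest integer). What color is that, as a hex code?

#508d7b is rgb(80, 141, 123).
Lerp each channel 80% toward 128:
  R: 80 + 0.8×(128−80) = 80 + 38.4 = 118.4 → 118
  G: 141 − 10.4 = 130.6 → 131
  B: 123 + 4 = 127 → 127
rgb(118, 131, 127) = #76837f.

#76837f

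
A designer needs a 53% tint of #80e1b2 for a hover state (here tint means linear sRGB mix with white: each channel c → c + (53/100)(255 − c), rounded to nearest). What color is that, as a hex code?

#c3f1db

#80e1b2 is rgb(128, 225, 178).
Lerp each channel 53% toward 255:
  R: 128 + 67.31 = 195.31 → 195
  G: 225 + 15.9 = 240.9 → 241
  B: 178 + 40.81 = 218.81 → 219
rgb(195, 241, 219) = #c3f1db.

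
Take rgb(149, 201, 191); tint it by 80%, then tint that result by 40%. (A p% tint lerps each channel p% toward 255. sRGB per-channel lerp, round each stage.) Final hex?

Lerp each channel 80% toward 255:
  R: 149 + 0.8×(255−149) = 149 + 84.8 = 233.8 → 234
  G: 201 + 0.8×(255−201) = 201 + 43.2 = 244.2 → 244
  B: 191 + 0.8×(255−191) = 191 + 51.2 = 242.2 → 242
After the tint: rgb(234, 244, 242) = #eaf4f2.
Lerp each channel 40% toward 255:
  R: 234 + 8.4 = 242.4 → 242
  G: 244 + 0.4×(255−244) = 244 + 4.4 = 248.4 → 248
  B: 242 + 5.2 = 247.2 → 247
rgb(242, 248, 247) = #f2f8f7.

#f2f8f7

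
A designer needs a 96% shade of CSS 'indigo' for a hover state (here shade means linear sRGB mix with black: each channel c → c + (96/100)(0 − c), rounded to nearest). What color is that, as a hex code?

#030005

CSS indigo is rgb(75, 0, 130).
Lerp each channel 96% toward 0:
  R: 75 + 0.96×(0−75) = 75 − 72 = 3 → 3
  G: 0 + 0.96×(0−0) = 0 + 0 = 0 → 0
  B: 130 + 0.96×(0−130) = 130 − 124.8 = 5.2 → 5
rgb(3, 0, 5) = #030005.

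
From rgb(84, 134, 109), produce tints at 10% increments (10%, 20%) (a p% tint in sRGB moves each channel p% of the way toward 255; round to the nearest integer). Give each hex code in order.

10%: (84 + 17.1 = 101.1→101, 134 + 12.1 = 146.1→146, 109 + 14.6 = 123.6→124) → #65927C
20%: (84 + 34.2 = 118.2→118, 134 + 24.2 = 158.2→158, 109 + 29.2 = 138.2→138) → #769E8A

#65927C, #769E8A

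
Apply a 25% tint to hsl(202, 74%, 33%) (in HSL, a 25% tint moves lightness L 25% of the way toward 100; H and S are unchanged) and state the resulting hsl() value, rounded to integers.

hsl(202, 74%, 50%)

L moves 25% from 33 toward 100: 33 + 16.75 = 49.75 → 50.
H and S are unchanged.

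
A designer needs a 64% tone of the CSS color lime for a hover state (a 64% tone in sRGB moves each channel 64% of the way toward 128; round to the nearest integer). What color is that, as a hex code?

CSS lime is rgb(0, 255, 0).
A 64% tone moves each channel 64% toward 128:
  R: 0 + 0.64×(128−0) = 0 + 81.92 = 81.92 → 82
  G: 255 + 0.64×(128−255) = 255 − 81.28 = 173.72 → 174
  B: 0 + 0.64×(128−0) = 0 + 81.92 = 81.92 → 82
rgb(82, 174, 82) = #52AE52.

#52AE52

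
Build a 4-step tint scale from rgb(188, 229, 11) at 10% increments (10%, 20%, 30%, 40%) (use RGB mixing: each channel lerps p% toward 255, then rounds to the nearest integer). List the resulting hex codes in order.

#C3E823, #C9EA3C, #D0ED54, #D7EF6D

10%: (188 + 6.7 = 194.7→195, 229 + 2.6 = 231.6→232, 11 + 24.4 = 35.4→35) → #C3E823
20%: (188 + 13.4 = 201.4→201, 229 + 5.2 = 234.2→234, 11 + 48.8 = 59.8→60) → #C9EA3C
30%: (188 + 20.1 = 208.1→208, 229 + 7.8 = 236.8→237, 11 + 73.2 = 84.2→84) → #D0ED54
40%: (188 + 26.8 = 214.8→215, 229 + 10.4 = 239.4→239, 11 + 97.6 = 108.6→109) → #D7EF6D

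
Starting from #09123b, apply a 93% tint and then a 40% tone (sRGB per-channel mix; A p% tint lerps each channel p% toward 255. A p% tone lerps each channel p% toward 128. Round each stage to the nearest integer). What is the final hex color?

#09123b is rgb(9, 18, 59).
A 93% tint moves each channel 93% toward 255:
  R: 9 + 0.93×(255−9) = 9 + 228.78 = 237.78 → 238
  G: 18 + 0.93×(255−18) = 18 + 220.41 = 238.41 → 238
  B: 59 + 0.93×(255−59) = 59 + 182.28 = 241.28 → 241
After the tint: rgb(238, 238, 241) = #eeeef1.
Lerp each channel 40% toward 128:
  R: 238 + 0.4×(128−238) = 238 − 44 = 194 → 194
  G: 238 − 44 = 194 → 194
  B: 241 + 0.4×(128−241) = 241 − 45.2 = 195.8 → 196
rgb(194, 194, 196) = #c2c2c4.

#c2c2c4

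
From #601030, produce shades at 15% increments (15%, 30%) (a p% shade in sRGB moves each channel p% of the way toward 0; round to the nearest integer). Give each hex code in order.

#601030 is rgb(96, 16, 48).
15%: (96 − 14.4 = 81.6→82, 16 − 2.4 = 13.6→14, 48 − 7.2 = 40.8→41) → #520E29
30%: (96 − 28.8 = 67.2→67, 16 − 4.8 = 11.2→11, 48 − 14.4 = 33.6→34) → #430B22

#520E29, #430B22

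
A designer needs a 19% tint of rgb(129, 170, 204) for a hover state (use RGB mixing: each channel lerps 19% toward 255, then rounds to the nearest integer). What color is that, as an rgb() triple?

A 19% tint moves each channel 19% toward 255:
  R: 129 + 0.19×(255−129) = 129 + 23.94 = 152.94 → 153
  G: 170 + 0.19×(255−170) = 170 + 16.15 = 186.15 → 186
  B: 204 + 9.69 = 213.69 → 214

rgb(153, 186, 214)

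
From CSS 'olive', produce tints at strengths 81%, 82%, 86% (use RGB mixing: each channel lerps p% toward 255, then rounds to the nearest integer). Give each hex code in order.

#E7E7CF, #E8E8D1, #EDEDDB

CSS olive is rgb(128, 128, 0).
81%: (128 + 102.87 = 230.87→231, 128 + 102.87 = 230.87→231, 0 + 206.55 = 206.55→207) → #E7E7CF
82%: (128 + 104.14 = 232.14→232, 128 + 104.14 = 232.14→232, 0 + 209.1 = 209.1→209) → #E8E8D1
86%: (128 + 109.22 = 237.22→237, 128 + 109.22 = 237.22→237, 0 + 219.3 = 219.3→219) → #EDEDDB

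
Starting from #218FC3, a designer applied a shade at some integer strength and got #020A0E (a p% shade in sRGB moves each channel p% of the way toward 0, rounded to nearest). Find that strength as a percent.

93%

#218FC3 is rgb(33, 143, 195); #020A0E is rgb(2, 10, 14).
On the B channel (widest range): 14 ≈ 195 + (p/100)(0 − 195), so p ≈ 100×(14 − 195)/(0 − 195) = -18100/-195 = 92.82.
p = 93 reproduces all three channels after rounding.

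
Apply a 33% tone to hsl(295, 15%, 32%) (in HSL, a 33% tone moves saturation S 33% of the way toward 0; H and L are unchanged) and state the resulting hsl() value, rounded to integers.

S moves 33% from 15 toward 0: 15 − 4.95 = 10.05 → 10.
H and L are unchanged.

hsl(295, 10%, 32%)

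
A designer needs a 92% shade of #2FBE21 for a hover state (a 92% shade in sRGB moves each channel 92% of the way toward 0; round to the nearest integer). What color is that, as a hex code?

#040F03

#2FBE21 is rgb(47, 190, 33).
Lerp each channel 92% toward 0:
  R: 47 + 0.92×(0−47) = 47 − 43.24 = 3.76 → 4
  G: 190 − 174.8 = 15.2 → 15
  B: 33 + 0.92×(0−33) = 33 − 30.36 = 2.64 → 3
rgb(4, 15, 3) = #040F03.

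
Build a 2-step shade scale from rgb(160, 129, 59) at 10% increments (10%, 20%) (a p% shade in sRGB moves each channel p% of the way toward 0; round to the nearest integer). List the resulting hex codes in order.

10%: (160 − 16 = 144→144, 129 − 12.9 = 116.1→116, 59 − 5.9 = 53.1→53) → #907435
20%: (160 − 32 = 128→128, 129 − 25.8 = 103.2→103, 59 − 11.8 = 47.2→47) → #80672f

#907435, #80672f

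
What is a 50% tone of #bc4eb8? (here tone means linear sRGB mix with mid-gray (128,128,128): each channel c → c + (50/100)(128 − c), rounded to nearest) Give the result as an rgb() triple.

#bc4eb8 is rgb(188, 78, 184).
Per channel, c → c + 0.5(128 − c):
  R: 188 − 30 = 158 → 158
  G: 78 + 0.5×(128−78) = 78 + 25 = 103 → 103
  B: 184 − 28 = 156 → 156

rgb(158, 103, 156)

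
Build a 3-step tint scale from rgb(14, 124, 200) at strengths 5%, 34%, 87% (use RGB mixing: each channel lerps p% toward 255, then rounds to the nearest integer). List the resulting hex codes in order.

#1A83CB, #60A9DB, #E0EEF8

5%: (14 + 12.05 = 26.05→26, 124 + 6.55 = 130.55→131, 200 + 2.75 = 202.75→203) → #1A83CB
34%: (14 + 81.94 = 95.94→96, 124 + 44.54 = 168.54→169, 200 + 18.7 = 218.7→219) → #60A9DB
87%: (14 + 209.67 = 223.67→224, 124 + 113.97 = 237.97→238, 200 + 47.85 = 247.85→248) → #E0EEF8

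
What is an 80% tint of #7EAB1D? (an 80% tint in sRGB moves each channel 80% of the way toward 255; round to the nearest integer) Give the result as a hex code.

#7EAB1D is rgb(126, 171, 29).
An 80% tint moves each channel 80% toward 255:
  R: 126 + 0.8×(255−126) = 126 + 103.2 = 229.2 → 229
  G: 171 + 0.8×(255−171) = 171 + 67.2 = 238.2 → 238
  B: 29 + 180.8 = 209.8 → 210
rgb(229, 238, 210) = #E5EED2.

#E5EED2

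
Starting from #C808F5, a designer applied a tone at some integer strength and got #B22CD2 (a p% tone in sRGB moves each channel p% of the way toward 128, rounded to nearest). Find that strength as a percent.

30%

#C808F5 is rgb(200, 8, 245); #B22CD2 is rgb(178, 44, 210).
On the G channel (widest range): 44 ≈ 8 + (p/100)(128 − 8), so p ≈ 100×(44 − 8)/(128 − 8) = 3600/120 = 30.00.
p = 30 reproduces all three channels after rounding.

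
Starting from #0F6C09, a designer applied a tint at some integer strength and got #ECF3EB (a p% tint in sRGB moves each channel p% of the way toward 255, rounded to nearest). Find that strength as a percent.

92%

#0F6C09 is rgb(15, 108, 9); #ECF3EB is rgb(236, 243, 235).
On the B channel (widest range): 235 ≈ 9 + (p/100)(255 − 9), so p ≈ 100×(235 − 9)/(255 − 9) = 22600/246 = 91.87.
p = 92 reproduces all three channels after rounding.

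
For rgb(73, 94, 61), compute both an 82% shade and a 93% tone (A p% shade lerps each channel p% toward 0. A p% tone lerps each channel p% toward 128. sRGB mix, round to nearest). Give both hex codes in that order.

#0D110B, #7C7E7B

82% shade:
  R: 73 − 59.86 = 13.14 → 13
  G: 94 − 77.08 = 16.92 → 17
  B: 61 − 50.02 = 10.98 → 11
  → #0D110B
93% tone:
  R: 73 + 0.93×(128−73) = 73 + 51.15 = 124.15 → 124
  G: 94 + 0.93×(128−94) = 94 + 31.62 = 125.62 → 126
  B: 61 + 0.93×(128−61) = 61 + 62.31 = 123.31 → 123
  → #7C7E7B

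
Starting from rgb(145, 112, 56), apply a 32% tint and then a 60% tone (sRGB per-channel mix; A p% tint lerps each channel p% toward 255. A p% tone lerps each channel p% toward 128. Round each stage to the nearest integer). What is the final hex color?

A 32% tint moves each channel 32% toward 255:
  R: 145 + 0.32×(255−145) = 145 + 35.2 = 180.2 → 180
  G: 112 + 0.32×(255−112) = 112 + 45.76 = 157.76 → 158
  B: 56 + 0.32×(255−56) = 56 + 63.68 = 119.68 → 120
After the tint: rgb(180, 158, 120) = #B49E78.
Per channel, c → c + 0.6(128 − c):
  R: 180 + 0.6×(128−180) = 180 − 31.2 = 148.8 → 149
  G: 158 − 18 = 140 → 140
  B: 120 + 0.6×(128−120) = 120 + 4.8 = 124.8 → 125
rgb(149, 140, 125) = #958C7D.

#958C7D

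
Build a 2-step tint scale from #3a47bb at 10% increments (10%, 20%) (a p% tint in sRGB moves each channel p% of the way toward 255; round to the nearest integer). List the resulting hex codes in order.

#4e59c2, #616cc9

#3a47bb is rgb(58, 71, 187).
10%: (58 + 19.7 = 77.7→78, 71 + 18.4 = 89.4→89, 187 + 6.8 = 193.8→194) → #4e59c2
20%: (58 + 39.4 = 97.4→97, 71 + 36.8 = 107.8→108, 187 + 13.6 = 200.6→201) → #616cc9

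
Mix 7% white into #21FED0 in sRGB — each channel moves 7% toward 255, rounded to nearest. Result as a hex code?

#21FED0 is rgb(33, 254, 208).
Lerp each channel 7% toward 255:
  R: 33 + 0.07×(255−33) = 33 + 15.54 = 48.54 → 49
  G: 254 + 0.07×(255−254) = 254 + 0.07 = 254.07 → 254
  B: 208 + 3.29 = 211.29 → 211
rgb(49, 254, 211) = #31FED3.

#31FED3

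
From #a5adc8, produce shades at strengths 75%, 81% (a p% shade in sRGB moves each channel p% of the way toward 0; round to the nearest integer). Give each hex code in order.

#a5adc8 is rgb(165, 173, 200).
75%: (165 − 123.75 = 41.25→41, 173 − 129.75 = 43.25→43, 200 − 150 = 50→50) → #292b32
81%: (165 − 133.65 = 31.35→31, 173 − 140.13 = 32.87→33, 200 − 162 = 38→38) → #1f2126

#292b32, #1f2126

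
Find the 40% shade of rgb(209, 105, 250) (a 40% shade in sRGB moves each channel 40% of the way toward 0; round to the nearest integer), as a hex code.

#7D3F96

Lerp each channel 40% toward 0:
  R: 209 − 83.6 = 125.4 → 125
  G: 105 − 42 = 63 → 63
  B: 250 − 100 = 150 → 150
rgb(125, 63, 150) = #7D3F96.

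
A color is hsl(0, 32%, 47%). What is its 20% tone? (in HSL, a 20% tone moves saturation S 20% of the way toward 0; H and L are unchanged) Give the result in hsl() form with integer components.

hsl(0, 26%, 47%)

S moves 20% from 32 toward 0: 32 − 6.4 = 25.6 → 26.
H and L are unchanged.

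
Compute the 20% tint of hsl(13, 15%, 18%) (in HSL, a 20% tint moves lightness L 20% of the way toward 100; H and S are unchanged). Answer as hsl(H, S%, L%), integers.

L moves 20% from 18 toward 100: 18 + 16.4 = 34.4 → 34.
H and S are unchanged.

hsl(13, 15%, 34%)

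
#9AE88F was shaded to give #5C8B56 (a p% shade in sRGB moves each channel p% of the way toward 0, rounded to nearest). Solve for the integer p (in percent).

#9AE88F is rgb(154, 232, 143); #5C8B56 is rgb(92, 139, 86).
On the G channel (widest range): 139 ≈ 232 + (p/100)(0 − 232), so p ≈ 100×(139 − 232)/(0 − 232) = -9300/-232 = 40.09.
p = 40 reproduces all three channels after rounding.

40%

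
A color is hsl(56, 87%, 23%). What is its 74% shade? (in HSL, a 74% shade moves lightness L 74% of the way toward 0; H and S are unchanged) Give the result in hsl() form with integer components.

L moves 74% from 23 toward 0: 23 − 17.02 = 5.98 → 6.
H and S are unchanged.

hsl(56, 87%, 6%)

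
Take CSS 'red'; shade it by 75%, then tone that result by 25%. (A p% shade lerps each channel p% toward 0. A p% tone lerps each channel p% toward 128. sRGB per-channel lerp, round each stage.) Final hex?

CSS red is rgb(255, 0, 0).
Lerp each channel 75% toward 0:
  R: 255 − 191.25 = 63.75 → 64
  G: 0 + 0 = 0 → 0
  B: 0 + 0 = 0 → 0
After the shade: rgb(64, 0, 0) = #400000.
Lerp each channel 25% toward 128:
  R: 64 + 0.25×(128−64) = 64 + 16 = 80 → 80
  G: 0 + 32 = 32 → 32
  B: 0 + 0.25×(128−0) = 0 + 32 = 32 → 32
rgb(80, 32, 32) = #502020.

#502020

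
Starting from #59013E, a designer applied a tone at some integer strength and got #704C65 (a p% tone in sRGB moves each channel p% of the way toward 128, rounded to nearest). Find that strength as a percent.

#59013E is rgb(89, 1, 62); #704C65 is rgb(112, 76, 101).
On the G channel (widest range): 76 ≈ 1 + (p/100)(128 − 1), so p ≈ 100×(76 − 1)/(128 − 1) = 7500/127 = 59.06.
p = 59 reproduces all three channels after rounding.

59%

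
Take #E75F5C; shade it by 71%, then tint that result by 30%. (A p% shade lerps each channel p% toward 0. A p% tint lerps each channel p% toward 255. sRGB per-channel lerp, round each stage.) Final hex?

#7B605F

#E75F5C is rgb(231, 95, 92).
Per channel, c → c + 0.71(0 − c):
  R: 231 + 0.71×(0−231) = 231 − 164.01 = 66.99 → 67
  G: 95 + 0.71×(0−95) = 95 − 67.45 = 27.55 → 28
  B: 92 + 0.71×(0−92) = 92 − 65.32 = 26.68 → 27
After the shade: rgb(67, 28, 27) = #431C1B.
A 30% tint moves each channel 30% toward 255:
  R: 67 + 0.3×(255−67) = 67 + 56.4 = 123.4 → 123
  G: 28 + 68.1 = 96.1 → 96
  B: 27 + 68.4 = 95.4 → 95
rgb(123, 96, 95) = #7B605F.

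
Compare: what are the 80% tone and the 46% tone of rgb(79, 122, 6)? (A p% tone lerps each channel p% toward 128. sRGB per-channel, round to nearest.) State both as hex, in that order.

80% tone:
  R: 79 + 39.2 = 118.2 → 118
  G: 122 + 4.8 = 126.8 → 127
  B: 6 + 0.8×(128−6) = 6 + 97.6 = 103.6 → 104
  → #767F68
46% tone:
  R: 79 + 0.46×(128−79) = 79 + 22.54 = 101.54 → 102
  G: 122 + 2.76 = 124.76 → 125
  B: 6 + 0.46×(128−6) = 6 + 56.12 = 62.12 → 62
  → #667D3E

#767F68, #667D3E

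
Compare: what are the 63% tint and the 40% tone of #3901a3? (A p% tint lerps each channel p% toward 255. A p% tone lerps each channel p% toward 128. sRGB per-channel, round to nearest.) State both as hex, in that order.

#b6a1dd, #553495

#3901a3 is rgb(57, 1, 163).
63% tint:
  R: 57 + 0.63×(255−57) = 57 + 124.74 = 181.74 → 182
  G: 1 + 0.63×(255−1) = 1 + 160.02 = 161.02 → 161
  B: 163 + 57.96 = 220.96 → 221
  → #b6a1dd
40% tone:
  R: 57 + 28.4 = 85.4 → 85
  G: 1 + 50.8 = 51.8 → 52
  B: 163 − 14 = 149 → 149
  → #553495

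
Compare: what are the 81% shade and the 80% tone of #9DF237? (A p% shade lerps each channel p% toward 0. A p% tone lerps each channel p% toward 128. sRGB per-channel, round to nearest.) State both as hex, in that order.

#9DF237 is rgb(157, 242, 55).
81% shade:
  R: 157 + 0.81×(0−157) = 157 − 127.17 = 29.83 → 30
  G: 242 + 0.81×(0−242) = 242 − 196.02 = 45.98 → 46
  B: 55 + 0.81×(0−55) = 55 − 44.55 = 10.45 → 10
  → #1E2E0A
80% tone:
  R: 157 − 23.2 = 133.8 → 134
  G: 242 + 0.8×(128−242) = 242 − 91.2 = 150.8 → 151
  B: 55 + 58.4 = 113.4 → 113
  → #869771

#1E2E0A, #869771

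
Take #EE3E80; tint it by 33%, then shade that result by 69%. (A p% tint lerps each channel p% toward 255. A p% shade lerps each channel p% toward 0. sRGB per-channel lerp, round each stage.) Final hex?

#EE3E80 is rgb(238, 62, 128).
A 33% tint moves each channel 33% toward 255:
  R: 238 + 5.61 = 243.61 → 244
  G: 62 + 0.33×(255−62) = 62 + 63.69 = 125.69 → 126
  B: 128 + 0.33×(255−128) = 128 + 41.91 = 169.91 → 170
After the tint: rgb(244, 126, 170) = #F47EAA.
A 69% shade moves each channel 69% toward 0:
  R: 244 + 0.69×(0−244) = 244 − 168.36 = 75.64 → 76
  G: 126 + 0.69×(0−126) = 126 − 86.94 = 39.06 → 39
  B: 170 − 117.3 = 52.7 → 53
rgb(76, 39, 53) = #4C2735.

#4C2735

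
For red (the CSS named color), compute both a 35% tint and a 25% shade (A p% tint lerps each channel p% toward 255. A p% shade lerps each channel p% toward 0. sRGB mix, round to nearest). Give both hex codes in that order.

#FF5959, #BF0000

CSS red is rgb(255, 0, 0).
35% tint:
  R: 255 + 0.35×(255−255) = 255 + 0 = 255 → 255
  G: 0 + 89.25 = 89.25 → 89
  B: 0 + 89.25 = 89.25 → 89
  → #FF5959
25% shade:
  R: 255 + 0.25×(0−255) = 255 − 63.75 = 191.25 → 191
  G: 0 + 0.25×(0−0) = 0 + 0 = 0 → 0
  B: 0 + 0.25×(0−0) = 0 + 0 = 0 → 0
  → #BF0000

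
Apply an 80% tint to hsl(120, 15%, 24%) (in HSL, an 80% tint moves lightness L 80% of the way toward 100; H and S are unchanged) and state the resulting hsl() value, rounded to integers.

hsl(120, 15%, 85%)

L moves 80% from 24 toward 100: 24 + 60.8 = 84.8 → 85.
H and S are unchanged.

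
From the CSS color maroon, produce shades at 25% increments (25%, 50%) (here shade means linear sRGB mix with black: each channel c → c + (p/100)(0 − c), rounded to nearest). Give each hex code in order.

CSS maroon is rgb(128, 0, 0).
25%: (128 − 32 = 96→96, 0→0, 0→0) → #600000
50%: (128 − 64 = 64→64, 0→0, 0→0) → #400000

#600000, #400000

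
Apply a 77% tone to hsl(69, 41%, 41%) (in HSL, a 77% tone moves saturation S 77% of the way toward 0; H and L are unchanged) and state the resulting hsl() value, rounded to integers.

S moves 77% from 41 toward 0: 41 − 31.57 = 9.43 → 9.
H and L are unchanged.

hsl(69, 9%, 41%)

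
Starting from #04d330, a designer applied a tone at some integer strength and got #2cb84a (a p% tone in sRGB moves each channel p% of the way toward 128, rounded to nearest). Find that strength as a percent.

#04d330 is rgb(4, 211, 48); #2cb84a is rgb(44, 184, 74).
On the R channel (widest range): 44 ≈ 4 + (p/100)(128 − 4), so p ≈ 100×(44 − 4)/(128 − 4) = 4000/124 = 32.26.
p = 32 reproduces all three channels after rounding.

32%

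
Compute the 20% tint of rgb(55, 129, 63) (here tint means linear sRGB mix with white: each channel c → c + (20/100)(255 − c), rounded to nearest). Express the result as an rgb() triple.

rgb(95, 154, 101)

Lerp each channel 20% toward 255:
  R: 55 + 0.2×(255−55) = 55 + 40 = 95 → 95
  G: 129 + 0.2×(255−129) = 129 + 25.2 = 154.2 → 154
  B: 63 + 0.2×(255−63) = 63 + 38.4 = 101.4 → 101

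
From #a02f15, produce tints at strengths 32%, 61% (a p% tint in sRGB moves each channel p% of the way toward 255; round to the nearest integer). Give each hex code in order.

#be7260, #daaea4

#a02f15 is rgb(160, 47, 21).
32%: (160 + 30.4 = 190.4→190, 47 + 66.56 = 113.56→114, 21 + 74.88 = 95.88→96) → #be7260
61%: (160 + 57.95 = 217.95→218, 47 + 126.88 = 173.88→174, 21 + 142.74 = 163.74→164) → #daaea4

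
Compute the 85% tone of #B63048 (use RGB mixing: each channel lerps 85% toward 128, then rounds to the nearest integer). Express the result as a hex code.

#B63048 is rgb(182, 48, 72).
Lerp each channel 85% toward 128:
  R: 182 − 45.9 = 136.1 → 136
  G: 48 + 68 = 116 → 116
  B: 72 + 47.6 = 119.6 → 120
rgb(136, 116, 120) = #887478.

#887478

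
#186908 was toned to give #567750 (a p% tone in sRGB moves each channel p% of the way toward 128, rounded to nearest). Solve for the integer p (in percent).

#186908 is rgb(24, 105, 8); #567750 is rgb(86, 119, 80).
On the B channel (widest range): 80 ≈ 8 + (p/100)(128 − 8), so p ≈ 100×(80 − 8)/(128 − 8) = 7200/120 = 60.00.
p = 60 reproduces all three channels after rounding.

60%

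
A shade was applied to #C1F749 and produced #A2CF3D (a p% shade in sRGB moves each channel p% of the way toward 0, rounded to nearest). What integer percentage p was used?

16%

#C1F749 is rgb(193, 247, 73); #A2CF3D is rgb(162, 207, 61).
On the G channel (widest range): 207 ≈ 247 + (p/100)(0 − 247), so p ≈ 100×(207 − 247)/(0 − 247) = -4000/-247 = 16.19.
p = 16 reproduces all three channels after rounding.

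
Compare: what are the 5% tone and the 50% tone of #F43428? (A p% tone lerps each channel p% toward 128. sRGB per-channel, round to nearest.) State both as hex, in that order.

#EE382C, #BA5A54

#F43428 is rgb(244, 52, 40).
5% tone:
  R: 244 + 0.05×(128−244) = 244 − 5.8 = 238.2 → 238
  G: 52 + 3.8 = 55.8 → 56
  B: 40 + 0.05×(128−40) = 40 + 4.4 = 44.4 → 44
  → #EE382C
50% tone:
  R: 244 − 58 = 186 → 186
  G: 52 + 38 = 90 → 90
  B: 40 + 0.5×(128−40) = 40 + 44 = 84 → 84
  → #BA5A54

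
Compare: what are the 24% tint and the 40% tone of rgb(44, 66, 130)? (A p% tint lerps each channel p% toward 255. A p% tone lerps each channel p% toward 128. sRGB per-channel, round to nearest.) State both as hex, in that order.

24% tint:
  R: 44 + 50.64 = 94.64 → 95
  G: 66 + 45.36 = 111.36 → 111
  B: 130 + 0.24×(255−130) = 130 + 30 = 160 → 160
  → #5F6FA0
40% tone:
  R: 44 + 0.4×(128−44) = 44 + 33.6 = 77.6 → 78
  G: 66 + 24.8 = 90.8 → 91
  B: 130 + 0.4×(128−130) = 130 − 0.8 = 129.2 → 129
  → #4E5B81

#5F6FA0, #4E5B81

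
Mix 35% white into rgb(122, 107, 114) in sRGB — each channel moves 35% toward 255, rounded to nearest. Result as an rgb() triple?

rgb(169, 159, 163)

A 35% tint moves each channel 35% toward 255:
  R: 122 + 0.35×(255−122) = 122 + 46.55 = 168.55 → 169
  G: 107 + 0.35×(255−107) = 107 + 51.8 = 158.8 → 159
  B: 114 + 0.35×(255−114) = 114 + 49.35 = 163.35 → 163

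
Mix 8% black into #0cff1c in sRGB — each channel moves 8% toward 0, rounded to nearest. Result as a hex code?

#0cff1c is rgb(12, 255, 28).
An 8% shade moves each channel 8% toward 0:
  R: 12 − 0.96 = 11.04 → 11
  G: 255 − 20.4 = 234.6 → 235
  B: 28 − 2.24 = 25.76 → 26
rgb(11, 235, 26) = #0beb1a.

#0beb1a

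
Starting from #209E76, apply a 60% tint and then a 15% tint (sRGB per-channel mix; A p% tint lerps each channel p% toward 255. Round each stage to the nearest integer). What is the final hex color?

#209E76 is rgb(32, 158, 118).
Per channel, c → c + 0.6(255 − c):
  R: 32 + 133.8 = 165.8 → 166
  G: 158 + 58.2 = 216.2 → 216
  B: 118 + 0.6×(255−118) = 118 + 82.2 = 200.2 → 200
After the tint: rgb(166, 216, 200) = #A6D8C8.
Lerp each channel 15% toward 255:
  R: 166 + 0.15×(255−166) = 166 + 13.35 = 179.35 → 179
  G: 216 + 0.15×(255−216) = 216 + 5.85 = 221.85 → 222
  B: 200 + 0.15×(255−200) = 200 + 8.25 = 208.25 → 208
rgb(179, 222, 208) = #B3DED0.

#B3DED0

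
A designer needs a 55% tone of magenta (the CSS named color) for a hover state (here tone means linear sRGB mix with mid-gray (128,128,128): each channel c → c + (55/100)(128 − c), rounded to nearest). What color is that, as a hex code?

CSS magenta is rgb(255, 0, 255).
Lerp each channel 55% toward 128:
  R: 255 + 0.55×(128−255) = 255 − 69.85 = 185.15 → 185
  G: 0 + 0.55×(128−0) = 0 + 70.4 = 70.4 → 70
  B: 255 + 0.55×(128−255) = 255 − 69.85 = 185.15 → 185
rgb(185, 70, 185) = #B946B9.

#B946B9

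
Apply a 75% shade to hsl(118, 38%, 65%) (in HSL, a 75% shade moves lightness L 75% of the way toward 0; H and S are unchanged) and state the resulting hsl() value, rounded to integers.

hsl(118, 38%, 16%)

L moves 75% from 65 toward 0: 65 − 48.75 = 16.25 → 16.
H and S are unchanged.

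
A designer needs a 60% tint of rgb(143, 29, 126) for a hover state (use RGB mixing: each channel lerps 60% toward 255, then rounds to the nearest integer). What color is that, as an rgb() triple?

Per channel, c → c + 0.6(255 − c):
  R: 143 + 0.6×(255−143) = 143 + 67.2 = 210.2 → 210
  G: 29 + 0.6×(255−29) = 29 + 135.6 = 164.6 → 165
  B: 126 + 77.4 = 203.4 → 203

rgb(210, 165, 203)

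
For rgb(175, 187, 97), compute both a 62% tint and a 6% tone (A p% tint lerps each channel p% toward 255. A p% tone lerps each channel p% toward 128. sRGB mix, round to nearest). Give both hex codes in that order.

#E1E5C3, #ACB763

62% tint:
  R: 175 + 0.62×(255−175) = 175 + 49.6 = 224.6 → 225
  G: 187 + 0.62×(255−187) = 187 + 42.16 = 229.16 → 229
  B: 97 + 0.62×(255−97) = 97 + 97.96 = 194.96 → 195
  → #E1E5C3
6% tone:
  R: 175 + 0.06×(128−175) = 175 − 2.82 = 172.18 → 172
  G: 187 − 3.54 = 183.46 → 183
  B: 97 + 1.86 = 98.86 → 99
  → #ACB763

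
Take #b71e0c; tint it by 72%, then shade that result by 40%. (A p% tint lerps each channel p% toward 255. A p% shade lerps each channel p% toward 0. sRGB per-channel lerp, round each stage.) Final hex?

#b71e0c is rgb(183, 30, 12).
A 72% tint moves each channel 72% toward 255:
  R: 183 + 0.72×(255−183) = 183 + 51.84 = 234.84 → 235
  G: 30 + 0.72×(255−30) = 30 + 162 = 192 → 192
  B: 12 + 174.96 = 186.96 → 187
After the tint: rgb(235, 192, 187) = #ebc0bb.
Per channel, c → c + 0.4(0 − c):
  R: 235 − 94 = 141 → 141
  G: 192 + 0.4×(0−192) = 192 − 76.8 = 115.2 → 115
  B: 187 + 0.4×(0−187) = 187 − 74.8 = 112.2 → 112
rgb(141, 115, 112) = #8d7370.

#8d7370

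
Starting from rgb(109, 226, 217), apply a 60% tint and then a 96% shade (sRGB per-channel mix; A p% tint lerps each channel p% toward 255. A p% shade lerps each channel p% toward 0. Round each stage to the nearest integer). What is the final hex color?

A 60% tint moves each channel 60% toward 255:
  R: 109 + 87.6 = 196.6 → 197
  G: 226 + 17.4 = 243.4 → 243
  B: 217 + 0.6×(255−217) = 217 + 22.8 = 239.8 → 240
After the tint: rgb(197, 243, 240) = #c5f3f0.
Per channel, c → c + 0.96(0 − c):
  R: 197 + 0.96×(0−197) = 197 − 189.12 = 7.88 → 8
  G: 243 + 0.96×(0−243) = 243 − 233.28 = 9.72 → 10
  B: 240 + 0.96×(0−240) = 240 − 230.4 = 9.6 → 10
rgb(8, 10, 10) = #080a0a.

#080a0a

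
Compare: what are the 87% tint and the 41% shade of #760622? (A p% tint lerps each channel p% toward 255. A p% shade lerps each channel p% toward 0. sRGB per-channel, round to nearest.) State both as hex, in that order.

#760622 is rgb(118, 6, 34).
87% tint:
  R: 118 + 0.87×(255−118) = 118 + 119.19 = 237.19 → 237
  G: 6 + 0.87×(255−6) = 6 + 216.63 = 222.63 → 223
  B: 34 + 192.27 = 226.27 → 226
  → #EDDFE2
41% shade:
  R: 118 + 0.41×(0−118) = 118 − 48.38 = 69.62 → 70
  G: 6 + 0.41×(0−6) = 6 − 2.46 = 3.54 → 4
  B: 34 + 0.41×(0−34) = 34 − 13.94 = 20.06 → 20
  → #460414

#EDDFE2, #460414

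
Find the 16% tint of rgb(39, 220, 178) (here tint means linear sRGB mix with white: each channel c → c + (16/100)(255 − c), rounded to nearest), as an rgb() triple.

rgb(74, 226, 190)

Per channel, c → c + 0.16(255 − c):
  R: 39 + 34.56 = 73.56 → 74
  G: 220 + 0.16×(255−220) = 220 + 5.6 = 225.6 → 226
  B: 178 + 0.16×(255−178) = 178 + 12.32 = 190.32 → 190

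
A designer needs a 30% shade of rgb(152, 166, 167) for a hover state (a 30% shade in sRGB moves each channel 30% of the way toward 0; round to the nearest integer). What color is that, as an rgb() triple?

rgb(106, 116, 117)

A 30% shade moves each channel 30% toward 0:
  R: 152 + 0.3×(0−152) = 152 − 45.6 = 106.4 → 106
  G: 166 − 49.8 = 116.2 → 116
  B: 167 − 50.1 = 116.9 → 117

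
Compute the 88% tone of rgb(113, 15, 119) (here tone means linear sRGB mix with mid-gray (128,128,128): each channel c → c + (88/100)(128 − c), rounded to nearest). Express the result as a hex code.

Per channel, c → c + 0.88(128 − c):
  R: 113 + 13.2 = 126.2 → 126
  G: 15 + 99.44 = 114.44 → 114
  B: 119 + 7.92 = 126.92 → 127
rgb(126, 114, 127) = #7E727F.

#7E727F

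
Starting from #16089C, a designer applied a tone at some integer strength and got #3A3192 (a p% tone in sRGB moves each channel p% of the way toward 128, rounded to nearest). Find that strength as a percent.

#16089C is rgb(22, 8, 156); #3A3192 is rgb(58, 49, 146).
On the G channel (widest range): 49 ≈ 8 + (p/100)(128 − 8), so p ≈ 100×(49 − 8)/(128 − 8) = 4100/120 = 34.17.
p = 34 reproduces all three channels after rounding.

34%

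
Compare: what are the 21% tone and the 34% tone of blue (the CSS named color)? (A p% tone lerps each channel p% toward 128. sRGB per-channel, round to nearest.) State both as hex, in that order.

CSS blue is rgb(0, 0, 255).
21% tone:
  R: 0 + 0.21×(128−0) = 0 + 26.88 = 26.88 → 27
  G: 0 + 0.21×(128−0) = 0 + 26.88 = 26.88 → 27
  B: 255 − 26.67 = 228.33 → 228
  → #1B1BE4
34% tone:
  R: 0 + 0.34×(128−0) = 0 + 43.52 = 43.52 → 44
  G: 0 + 43.52 = 43.52 → 44
  B: 255 + 0.34×(128−255) = 255 − 43.18 = 211.82 → 212
  → #2C2CD4

#1B1BE4, #2C2CD4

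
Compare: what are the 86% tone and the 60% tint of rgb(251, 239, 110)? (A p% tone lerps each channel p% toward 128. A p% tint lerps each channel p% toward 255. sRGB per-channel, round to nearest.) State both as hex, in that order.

86% tone:
  R: 251 − 105.78 = 145.22 → 145
  G: 239 + 0.86×(128−239) = 239 − 95.46 = 143.54 → 144
  B: 110 + 15.48 = 125.48 → 125
  → #91907d
60% tint:
  R: 251 + 0.6×(255−251) = 251 + 2.4 = 253.4 → 253
  G: 239 + 9.6 = 248.6 → 249
  B: 110 + 0.6×(255−110) = 110 + 87 = 197 → 197
  → #fdf9c5

#91907d, #fdf9c5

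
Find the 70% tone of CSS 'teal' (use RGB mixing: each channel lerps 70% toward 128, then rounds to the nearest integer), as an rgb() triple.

CSS teal is rgb(0, 128, 128).
Lerp each channel 70% toward 128:
  R: 0 + 0.7×(128−0) = 0 + 89.6 = 89.6 → 90
  G: 128 + 0 = 128 → 128
  B: 128 + 0.7×(128−128) = 128 + 0 = 128 → 128

rgb(90, 128, 128)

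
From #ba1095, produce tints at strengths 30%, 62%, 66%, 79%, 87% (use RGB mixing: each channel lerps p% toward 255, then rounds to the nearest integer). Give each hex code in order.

#ba1095 is rgb(186, 16, 149).
30%: (186 + 20.7 = 206.7→207, 16 + 71.7 = 87.7→88, 149 + 31.8 = 180.8→181) → #cf58b5
62%: (186 + 42.78 = 228.78→229, 16 + 148.18 = 164.18→164, 149 + 65.72 = 214.72→215) → #e5a4d7
66%: (186 + 45.54 = 231.54→232, 16 + 157.74 = 173.74→174, 149 + 69.96 = 218.96→219) → #e8aedb
79%: (186 + 54.51 = 240.51→241, 16 + 188.81 = 204.81→205, 149 + 83.74 = 232.74→233) → #f1cde9
87%: (186 + 60.03 = 246.03→246, 16 + 207.93 = 223.93→224, 149 + 92.22 = 241.22→241) → #f6e0f1

#cf58b5, #e5a4d7, #e8aedb, #f1cde9, #f6e0f1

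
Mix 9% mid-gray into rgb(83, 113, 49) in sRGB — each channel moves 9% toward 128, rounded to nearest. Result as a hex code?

Per channel, c → c + 0.09(128 − c):
  R: 83 + 4.05 = 87.05 → 87
  G: 113 + 0.09×(128−113) = 113 + 1.35 = 114.35 → 114
  B: 49 + 0.09×(128−49) = 49 + 7.11 = 56.11 → 56
rgb(87, 114, 56) = #577238.

#577238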